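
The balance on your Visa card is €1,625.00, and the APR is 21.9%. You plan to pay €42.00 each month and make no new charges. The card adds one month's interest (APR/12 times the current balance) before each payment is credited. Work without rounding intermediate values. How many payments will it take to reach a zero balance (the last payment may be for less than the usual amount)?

Monthly rate r = 21.9%/12 = 1.825% = 0.01825.
Recurrence: B ← B·(1+r) − €42.00.
Month 1: interest €29.66; balance after payment €1,612.66.
Month 2: interest €29.43; balance after payment €1,600.09.
Closed form: n = −ln(1 − rB₀/P)/ln(1+r) = −ln(0.2939)/ln(1.01825) ≈ 67.707, so the balance reaches zero during payment 68.

68 payments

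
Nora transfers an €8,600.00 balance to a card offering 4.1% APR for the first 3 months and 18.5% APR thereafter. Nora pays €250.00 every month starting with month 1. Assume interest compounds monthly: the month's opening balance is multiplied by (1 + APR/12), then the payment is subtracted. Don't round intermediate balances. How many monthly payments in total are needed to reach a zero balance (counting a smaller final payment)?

47 payments

Promo months 1–3 at r₀ = 4.1%/12 = 0.00341667; months 4+ at r₁ = 18.5%/12 = 0.0154167.
After month 3: iterate B ← B·(1+r₀) − €250.00 for 3 months → €7,935.89.
Then at r₁ with €250.00/mo: n₂ = −ln(1 − r₁·B/P)/ln(1+r₁) ≈ 43.93 → 44 more payments.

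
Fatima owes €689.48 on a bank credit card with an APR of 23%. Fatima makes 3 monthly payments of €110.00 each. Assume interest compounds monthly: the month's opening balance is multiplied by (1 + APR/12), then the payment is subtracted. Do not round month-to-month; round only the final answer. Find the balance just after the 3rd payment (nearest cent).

Monthly rate r = 23%/12 = 1.91667% = 0.0191667.
Each month: B ← B·(1+r) − €110.00.
Month 1: interest €13.22; balance after payment €592.70.
Month 2: interest €11.36; balance after payment €494.06.
Month 3: interest €9.47; balance after payment €393.52.

€393.52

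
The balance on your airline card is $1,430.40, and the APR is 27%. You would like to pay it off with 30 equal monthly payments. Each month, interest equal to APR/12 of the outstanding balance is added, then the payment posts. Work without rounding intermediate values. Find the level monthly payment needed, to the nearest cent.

$66.08

Monthly rate r = 27%/12 = 2.25% = 0.0225.
Level-payment amortization: P = B₀·r / (1 − (1+r)^(−n)) = 1430.40·0.0225 / (1 − 1.0225^(−30)).
Denominator 1 − (1+r)^(−30) = 0.487019922.
P = 32.184 / 0.487019922 ≈ 66.08.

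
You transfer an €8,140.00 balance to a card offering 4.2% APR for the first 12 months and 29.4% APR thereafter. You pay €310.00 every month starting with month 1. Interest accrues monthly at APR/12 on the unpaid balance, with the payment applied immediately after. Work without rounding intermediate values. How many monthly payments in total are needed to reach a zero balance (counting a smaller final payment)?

32 months

Promo months 1–12 at r₀ = 4.2%/12 = 0.0035; months 13+ at r₁ = 29.4%/12 = 0.0245.
After month 12: iterate B ← B·(1+r₀) − €310.00 for 12 months → €4,696.09.
Then at r₁ with €310.00/mo: n₂ = −ln(1 − r₁·B/P)/ln(1+r₁) ≈ 19.16 → 20 more payments.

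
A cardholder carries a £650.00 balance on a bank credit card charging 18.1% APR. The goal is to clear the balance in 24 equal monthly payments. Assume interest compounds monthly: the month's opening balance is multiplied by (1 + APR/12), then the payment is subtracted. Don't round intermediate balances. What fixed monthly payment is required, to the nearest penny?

£32.48

Monthly rate r = 18.1%/12 = 1.50833% = 0.0150833.
Level-payment amortization: P = B₀·r / (1 − (1+r)^(−n)) = 650.00·0.0150833 / (1 − 1.01508^(−24)).
Denominator 1 − (1+r)^(−24) = 0.301833079.
P = 9.80417 / 0.301833079 ≈ 32.48.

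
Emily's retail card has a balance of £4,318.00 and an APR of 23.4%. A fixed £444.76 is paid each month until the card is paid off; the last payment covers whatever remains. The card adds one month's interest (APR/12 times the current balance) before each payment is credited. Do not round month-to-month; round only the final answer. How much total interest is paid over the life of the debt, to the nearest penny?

£515.98

Monthly rate r = 23.4%/12 = 1.95% = 0.0195.
Payoff takes n = ⌈−ln(1 − rB₀/P)/ln(1+r)⌉ = ⌈10.868⌉ = 11 payments; the last is £386.38.
Total paid = 10·£444.76 + £386.38 = £4,833.98.
Total interest = total paid − principal = £4,833.98 − £4,318.00 = £515.98.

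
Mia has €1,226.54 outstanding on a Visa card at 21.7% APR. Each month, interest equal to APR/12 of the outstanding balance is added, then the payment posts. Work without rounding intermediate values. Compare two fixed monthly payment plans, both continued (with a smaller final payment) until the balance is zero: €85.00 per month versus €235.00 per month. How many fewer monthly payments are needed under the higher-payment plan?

Monthly rate r = 21.7%/12 = 1.80833% = 0.0180833.
At €85.00/mo: n = ⌈−ln(1 − rB₀/P)/ln(1+r)⌉ = 17 payments (last €74.21); total interest = total paid − €1,226.54 = €207.67.
At €235.00/mo: 6 payments (last €125.48); total interest €73.94.
Payments saved = 17 − 6 = 11.

11 fewer payments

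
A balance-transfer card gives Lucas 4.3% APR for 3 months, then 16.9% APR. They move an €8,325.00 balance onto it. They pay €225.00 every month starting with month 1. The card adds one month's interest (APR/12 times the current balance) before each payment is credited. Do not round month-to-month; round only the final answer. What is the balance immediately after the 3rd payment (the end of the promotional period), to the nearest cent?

€7,737.39

Promo months 1–3 at r₀ = 4.3%/12 = 0.00358333; months 4+ at r₁ = 16.9%/12 = 0.0140833.
After month 3: iterate B ← B·(1+r₀) − €225.00 for 3 months → €7,737.39.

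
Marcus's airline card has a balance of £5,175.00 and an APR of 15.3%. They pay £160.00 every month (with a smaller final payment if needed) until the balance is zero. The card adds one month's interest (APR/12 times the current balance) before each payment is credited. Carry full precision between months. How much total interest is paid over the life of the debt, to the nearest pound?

Monthly rate r = 15.3%/12 = 1.275% = 0.01275.
Payoff takes n = ⌈−ln(1 − rB₀/P)/ln(1+r)⌉ = ⌈41.966⌉ = 42 payments; the last is £154.54.
Total paid = 41·£160.00 + £154.54 = £6,714.54.
Total interest = total paid − principal = £6,714.54 − £5,175.00 = £1,539.54.

£1,540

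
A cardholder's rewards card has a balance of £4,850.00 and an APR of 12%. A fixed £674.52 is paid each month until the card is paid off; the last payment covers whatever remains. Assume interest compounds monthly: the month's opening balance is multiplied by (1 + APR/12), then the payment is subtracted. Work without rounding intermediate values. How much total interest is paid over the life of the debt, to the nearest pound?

£209

Monthly rate r = 12%/12 = 1% = 0.01.
Payoff takes n = ⌈−ln(1 − rB₀/P)/ln(1+r)⌉ = ⌈7.499⌉ = 8 payments; the last is £337.52.
Total paid = 7·£674.52 + £337.52 = £5,059.16.
Total interest = total paid − principal = £5,059.16 − £4,850.00 = £209.16.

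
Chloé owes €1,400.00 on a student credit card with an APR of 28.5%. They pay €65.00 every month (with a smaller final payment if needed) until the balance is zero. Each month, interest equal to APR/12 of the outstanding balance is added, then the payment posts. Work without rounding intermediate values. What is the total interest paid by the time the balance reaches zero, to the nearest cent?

Monthly rate r = 28.5%/12 = 2.375% = 0.02375.
Payoff takes n = ⌈−ln(1 − rB₀/P)/ln(1+r)⌉ = ⌈30.525⌉ = 31 payments; the last is €34.32.
Total paid = 30·€65.00 + €34.32 = €1,984.32.
Total interest = total paid − principal = €1,984.32 − €1,400.00 = €584.32.

€584.32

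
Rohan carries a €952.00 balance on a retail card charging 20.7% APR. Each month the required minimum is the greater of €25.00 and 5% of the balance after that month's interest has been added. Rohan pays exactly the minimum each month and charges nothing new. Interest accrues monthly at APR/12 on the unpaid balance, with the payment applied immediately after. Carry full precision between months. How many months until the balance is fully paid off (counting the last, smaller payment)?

Monthly rate r = 20.7%/12 = 1.725% = 0.01725.
While 5% of the post-interest balance exceeds €25.00, each month B ← (B·(1+r))·(1 − 0.05), i.e. B shrinks by the factor (1+r)·0.95 = 0.96639.
This holds for months 1–20. Entering month 21 the balance is €480.47; 5% of the post-interest balance is now below €25.00, so the flat €25.00 minimum applies from here.
From month 21 a fixed €25.00 at rate r clears €480.47 in 24 more payments. Total: 20 + 24 = 44 months.

44 months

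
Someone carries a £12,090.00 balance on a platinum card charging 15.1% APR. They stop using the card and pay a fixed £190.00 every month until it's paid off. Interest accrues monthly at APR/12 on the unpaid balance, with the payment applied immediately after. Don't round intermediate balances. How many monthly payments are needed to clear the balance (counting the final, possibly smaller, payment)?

Monthly rate r = 15.1%/12 = 1.25833% = 0.0125833.
Recurrence: B ← B·(1+r) − £190.00.
Month 1: interest £152.13; balance after payment £12,052.13.
Month 2: interest £151.66; balance after payment £12,013.79.
Closed form: n = −ln(1 − rB₀/P)/ln(1+r) = −ln(0.1993)/ln(1.01258) ≈ 128.985, so the balance reaches zero during payment 129.

129 months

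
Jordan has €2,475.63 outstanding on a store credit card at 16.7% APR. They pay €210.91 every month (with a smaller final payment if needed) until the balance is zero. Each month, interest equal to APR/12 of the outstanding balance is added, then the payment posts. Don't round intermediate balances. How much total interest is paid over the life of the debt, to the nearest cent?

Monthly rate r = 16.7%/12 = 1.39167% = 0.0139167.
Payoff takes n = ⌈−ln(1 − rB₀/P)/ln(1+r)⌉ = ⌈12.905⌉ = 13 payments; the last is €190.93.
Total paid = 12·€210.91 + €190.93 = €2,721.85.
Total interest = total paid − principal = €2,721.85 − €2,475.63 = €246.22.

€246.22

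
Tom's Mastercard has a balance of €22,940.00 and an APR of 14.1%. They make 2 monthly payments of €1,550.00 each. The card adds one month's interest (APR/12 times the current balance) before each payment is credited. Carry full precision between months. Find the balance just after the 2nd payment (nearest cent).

Monthly rate r = 14.1%/12 = 1.175% = 0.01175.
Each month: B ← B·(1+r) − €1,550.00.
Month 1: interest €269.55; balance after payment €21,659.54.
Month 2: interest €254.50; balance after payment €20,364.04.

€20,364.04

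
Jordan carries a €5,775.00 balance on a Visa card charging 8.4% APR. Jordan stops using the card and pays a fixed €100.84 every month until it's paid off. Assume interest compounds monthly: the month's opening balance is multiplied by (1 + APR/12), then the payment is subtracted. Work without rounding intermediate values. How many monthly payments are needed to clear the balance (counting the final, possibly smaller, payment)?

Monthly rate r = 8.4%/12 = 0.7% = 0.007.
Recurrence: B ← B·(1+r) − €100.84.
Month 1: interest €40.43; balance after payment €5,714.59.
Month 2: interest €40.00; balance after payment €5,653.75.
Closed form: n = −ln(1 − rB₀/P)/ln(1+r) = −ln(0.59912)/ln(1.007) ≈ 73.441, so the balance reaches zero during payment 74.

74 payments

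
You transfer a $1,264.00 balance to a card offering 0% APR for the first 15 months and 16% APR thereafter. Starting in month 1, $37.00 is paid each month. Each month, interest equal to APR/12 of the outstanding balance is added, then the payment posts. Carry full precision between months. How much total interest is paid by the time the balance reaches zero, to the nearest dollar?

Promo months 1–15 at r₀ = 0%/12 = 0; months 16+ at r₁ = 16%/12 = 0.0133333.
After month 15 (no interest yet): B = $1,264.00 − 15·$37.00 = $709.00.
Then at r₁ with $37.00/mo: n₂ = −ln(1 − r₁·B/P)/ln(1+r₁) ≈ 22.27 → 23 more payments.
Total paid = 37·$37.00 + $10.22 = $1,379.22; interest = $1,379.22 − $1,264.00 = $115.22.

$115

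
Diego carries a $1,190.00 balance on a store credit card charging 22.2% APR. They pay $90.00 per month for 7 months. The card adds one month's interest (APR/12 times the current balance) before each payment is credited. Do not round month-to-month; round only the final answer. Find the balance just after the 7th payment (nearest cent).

Monthly rate r = 22.2%/12 = 1.85% = 0.0185.
Each month: B ← B·(1+r) − $90.00.
Month 1: interest $22.02; balance after payment $1,122.02.
Month 2: interest $20.76; balance after payment $1,052.77.
Month 3: interest $19.48; balance after payment $982.25.
Month 4: interest $18.17; balance after payment $910.42.
Month 5: interest $16.84; balance after payment $837.26.
Month 6: interest $15.49; balance after payment $762.75.
Month 7: interest $14.11; balance after payment $686.86.

$686.86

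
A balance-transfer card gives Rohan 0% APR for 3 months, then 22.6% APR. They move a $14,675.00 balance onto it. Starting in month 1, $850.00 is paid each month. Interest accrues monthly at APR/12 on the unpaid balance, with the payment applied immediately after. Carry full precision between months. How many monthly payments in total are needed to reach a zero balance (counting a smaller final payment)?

20 months

Promo months 1–3 at r₀ = 0%/12 = 0; months 4+ at r₁ = 22.6%/12 = 0.0188333.
After month 3 (no interest yet): B = $14,675.00 − 3·$850.00 = $12,125.00.
Then at r₁ with $850.00/mo: n₂ = −ln(1 − r₁·B/P)/ln(1+r₁) ≈ 16.77 → 17 more payments.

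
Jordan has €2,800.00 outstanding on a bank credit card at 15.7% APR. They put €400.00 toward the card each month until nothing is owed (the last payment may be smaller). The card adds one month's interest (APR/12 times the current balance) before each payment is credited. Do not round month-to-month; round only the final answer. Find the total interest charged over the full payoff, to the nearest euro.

€156

Monthly rate r = 15.7%/12 = 1.30833% = 0.0130833.
Payoff takes n = ⌈−ln(1 − rB₀/P)/ln(1+r)⌉ = ⌈7.389⌉ = 8 payments; the last is €156.41.
Total paid = 7·€400.00 + €156.41 = €2,956.41.
Total interest = total paid − principal = €2,956.41 − €2,800.00 = €156.41.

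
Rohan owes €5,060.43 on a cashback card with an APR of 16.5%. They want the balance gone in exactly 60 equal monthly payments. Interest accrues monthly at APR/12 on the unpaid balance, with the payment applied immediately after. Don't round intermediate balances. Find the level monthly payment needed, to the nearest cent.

Monthly rate r = 16.5%/12 = 1.375% = 0.01375.
Level-payment amortization: P = B₀·r / (1 − (1+r)^(−n)) = 5060.43·0.01375 / (1 − 1.01375^(−60)).
Denominator 1 − (1+r)^(−60) = 0.559295011.
P = 69.5809 / 0.559295011 ≈ 124.41.

€124.41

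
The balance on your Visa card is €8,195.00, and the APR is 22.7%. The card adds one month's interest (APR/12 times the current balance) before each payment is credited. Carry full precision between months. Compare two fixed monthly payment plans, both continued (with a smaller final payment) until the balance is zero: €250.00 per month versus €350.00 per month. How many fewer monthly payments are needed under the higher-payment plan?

Monthly rate r = 22.7%/12 = 1.89167% = 0.0189167.
At €250.00/mo: n = ⌈−ln(1 − rB₀/P)/ln(1+r)⌉ = 52 payments (last €161.66); total interest = total paid − €8,195.00 = €4,716.66.
At €350.00/mo: 32 payments (last €77.28); total interest €2,732.28.
Payments saved = 52 − 32 = 20.

20 fewer payments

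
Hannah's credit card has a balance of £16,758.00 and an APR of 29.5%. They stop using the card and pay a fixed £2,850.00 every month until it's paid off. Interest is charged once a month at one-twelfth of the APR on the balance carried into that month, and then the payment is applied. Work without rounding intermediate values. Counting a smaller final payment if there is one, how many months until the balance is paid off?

7 months

Monthly rate r = 29.5%/12 = 2.45833% = 0.0245833.
Recurrence: B ← B·(1+r) − £2,850.00.
Month 1: interest £411.97; balance after payment £14,319.97.
Month 2: interest £352.03; balance after payment £11,822.00.
Closed form: n = −ln(1 − rB₀/P)/ln(1+r) = −ln(0.85545)/ln(1.02458) ≈ 6.429, so the balance reaches zero during payment 7.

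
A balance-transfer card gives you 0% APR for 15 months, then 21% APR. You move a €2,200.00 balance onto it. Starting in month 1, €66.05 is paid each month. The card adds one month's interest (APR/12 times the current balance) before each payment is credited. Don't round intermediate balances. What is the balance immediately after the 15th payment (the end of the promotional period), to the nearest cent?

€1,209.25

Promo months 1–15 at r₀ = 0%/12 = 0; months 16+ at r₁ = 21%/12 = 0.0175.
After month 15 (no interest yet): B = €2,200.00 − 15·€66.05 = €1,209.25.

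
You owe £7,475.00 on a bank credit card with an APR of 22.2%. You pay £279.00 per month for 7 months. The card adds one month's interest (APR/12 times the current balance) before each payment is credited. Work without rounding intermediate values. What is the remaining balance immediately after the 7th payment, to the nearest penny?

Monthly rate r = 22.2%/12 = 1.85% = 0.0185.
Each month: B ← B·(1+r) − £279.00.
Month 1: interest £138.29; balance after payment £7,334.29.
Month 2: interest £135.68; balance after payment £7,190.97.
Month 3: interest £133.03; balance after payment £7,045.00.
Month 4: interest £130.33; balance after payment £6,896.34.
Month 5: interest £127.58; balance after payment £6,744.92.
Month 6: interest £124.78; balance after payment £6,590.70.
Month 7: interest £121.93; balance after payment £6,433.63.

£6,433.63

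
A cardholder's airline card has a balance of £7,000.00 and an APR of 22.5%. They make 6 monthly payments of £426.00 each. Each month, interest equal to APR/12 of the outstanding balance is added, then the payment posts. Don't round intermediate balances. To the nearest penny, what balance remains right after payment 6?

£5,146.50

Monthly rate r = 22.5%/12 = 1.875% = 0.01875.
Each month: B ← B·(1+r) − £426.00.
Month 1: interest £131.25; balance after payment £6,705.25.
Month 2: interest £125.72; balance after payment £6,404.97.
Month 3: interest £120.09; balance after payment £6,099.07.
Month 4: interest £114.36; balance after payment £5,787.42.
Month 5: interest £108.51; balance after payment £5,469.94.
Month 6: interest £102.56; balance after payment £5,146.50.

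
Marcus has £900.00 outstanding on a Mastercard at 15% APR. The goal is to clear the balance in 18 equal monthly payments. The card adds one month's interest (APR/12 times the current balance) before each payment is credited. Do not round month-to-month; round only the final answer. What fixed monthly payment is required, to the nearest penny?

£56.15

Monthly rate r = 15%/12 = 1.25% = 0.0125.
Level-payment amortization: P = B₀·r / (1 − (1+r)^(−n)) = 900.00·0.0125 / (1 − 1.0125^(−18)).
Denominator 1 − (1+r)^(−18) = 0.200369362.
P = 11.25 / 0.200369362 ≈ 56.15.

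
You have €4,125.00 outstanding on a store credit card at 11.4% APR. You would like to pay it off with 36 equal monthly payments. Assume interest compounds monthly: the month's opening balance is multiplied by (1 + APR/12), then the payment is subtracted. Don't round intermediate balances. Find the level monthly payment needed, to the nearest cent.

Monthly rate r = 11.4%/12 = 0.95% = 0.0095.
Level-payment amortization: P = B₀·r / (1 − (1+r)^(−n)) = 4125.00·0.0095 / (1 − 1.0095^(−36)).
Denominator 1 − (1+r)^(−36) = 0.288504165.
P = 39.1875 / 0.288504165 ≈ 135.83.

€135.83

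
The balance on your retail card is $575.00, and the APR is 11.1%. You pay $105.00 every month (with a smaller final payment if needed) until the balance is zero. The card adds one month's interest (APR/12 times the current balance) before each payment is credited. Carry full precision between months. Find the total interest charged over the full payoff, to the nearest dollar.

$18

Monthly rate r = 11.1%/12 = 0.925% = 0.00925.
Payoff takes n = ⌈−ln(1 − rB₀/P)/ln(1+r)⌉ = ⌈5.646⌉ = 6 payments; the last is $67.91.
Total paid = 5·$105.00 + $67.91 = $592.91.
Total interest = total paid − principal = $592.91 − $575.00 = $17.91.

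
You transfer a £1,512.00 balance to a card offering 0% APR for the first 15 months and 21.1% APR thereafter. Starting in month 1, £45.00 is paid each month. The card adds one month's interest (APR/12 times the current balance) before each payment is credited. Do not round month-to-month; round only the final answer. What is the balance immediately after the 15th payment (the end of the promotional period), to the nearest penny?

£837.00

Promo months 1–15 at r₀ = 0%/12 = 0; months 16+ at r₁ = 21.1%/12 = 0.0175833.
After month 15 (no interest yet): B = £1,512.00 − 15·£45.00 = £837.00.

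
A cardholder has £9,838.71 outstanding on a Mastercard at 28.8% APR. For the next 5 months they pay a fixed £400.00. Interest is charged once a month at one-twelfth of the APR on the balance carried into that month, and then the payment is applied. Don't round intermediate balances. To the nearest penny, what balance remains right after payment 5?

£8,979.07

Monthly rate r = 28.8%/12 = 2.4% = 0.024.
Each month: B ← B·(1+r) − £400.00.
Month 1: interest £236.13; balance after payment £9,674.84.
Month 2: interest £232.20; balance after payment £9,507.04.
Month 3: interest £228.17; balance after payment £9,335.20.
Month 4: interest £224.04; balance after payment £9,159.25.
Month 5: interest £219.82; balance after payment £8,979.07.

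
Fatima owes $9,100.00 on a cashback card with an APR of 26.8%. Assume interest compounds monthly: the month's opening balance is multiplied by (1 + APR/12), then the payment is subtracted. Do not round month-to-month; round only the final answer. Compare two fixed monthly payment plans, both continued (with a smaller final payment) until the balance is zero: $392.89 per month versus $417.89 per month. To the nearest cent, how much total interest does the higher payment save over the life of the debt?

Monthly rate r = 26.8%/12 = 2.23333% = 0.0223333.
At $392.89/mo: n = ⌈−ln(1 − rB₀/P)/ln(1+r)⌉ = 33 payments (last $382.75); total interest = total paid − $9,100.00 = $3,855.23.
At $417.89/mo: 31 payments (last $67.80); total interest $3,504.50.
Interest saved = $3,855.23 − $3,504.50 = $350.73.

$350.73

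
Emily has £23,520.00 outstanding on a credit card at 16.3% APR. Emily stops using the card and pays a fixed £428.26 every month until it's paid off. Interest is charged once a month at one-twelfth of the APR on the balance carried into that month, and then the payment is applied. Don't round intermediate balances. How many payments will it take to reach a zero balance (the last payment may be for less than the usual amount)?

102 months

Monthly rate r = 16.3%/12 = 1.35833% = 0.0135833.
Recurrence: B ← B·(1+r) − £428.26.
Month 1: interest £319.48; balance after payment £23,411.22.
Month 2: interest £318.00; balance after payment £23,300.96.
Closed form: n = −ln(1 − rB₀/P)/ln(1+r) = −ln(0.254)/ln(1.01358) ≈ 101.572, so the balance reaches zero during payment 102.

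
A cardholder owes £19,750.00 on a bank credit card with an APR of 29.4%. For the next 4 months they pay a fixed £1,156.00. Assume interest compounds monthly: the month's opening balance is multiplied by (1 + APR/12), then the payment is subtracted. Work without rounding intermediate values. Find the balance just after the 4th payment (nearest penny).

£16,961.07

Monthly rate r = 29.4%/12 = 2.45% = 0.0245.
Each month: B ← B·(1+r) − £1,156.00.
Month 1: interest £483.87; balance after payment £19,077.88.
Month 2: interest £467.41; balance after payment £18,389.28.
Month 3: interest £450.54; balance after payment £17,683.82.
Month 4: interest £433.25; balance after payment £16,961.07.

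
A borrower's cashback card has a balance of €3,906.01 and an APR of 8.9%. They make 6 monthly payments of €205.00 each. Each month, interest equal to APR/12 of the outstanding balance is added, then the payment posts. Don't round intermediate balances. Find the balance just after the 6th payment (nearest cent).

Monthly rate r = 8.9%/12 = 0.741667% = 0.00741667.
Each month: B ← B·(1+r) − €205.00.
Month 1: interest €28.97; balance after payment €3,729.98.
Month 2: interest €27.66; balance after payment €3,552.64.
Month 3: interest €26.35; balance after payment €3,373.99.
Month 4: interest €25.02; balance after payment €3,194.02.
Month 5: interest €23.69; balance after payment €3,012.71.
Month 6: interest €22.34; balance after payment €2,830.05.

€2,830.05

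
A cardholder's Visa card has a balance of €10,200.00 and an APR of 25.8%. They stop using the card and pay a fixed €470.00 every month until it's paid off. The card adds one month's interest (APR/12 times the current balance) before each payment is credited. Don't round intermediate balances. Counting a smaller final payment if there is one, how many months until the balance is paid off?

Monthly rate r = 25.8%/12 = 2.15% = 0.0215.
Recurrence: B ← B·(1+r) − €470.00.
Month 1: interest €219.30; balance after payment €9,949.30.
Month 2: interest €213.91; balance after payment €9,693.21.
Closed form: n = −ln(1 − rB₀/P)/ln(1+r) = −ln(0.5334)/ln(1.0215) ≈ 29.545, so the balance reaches zero during payment 30.

30 months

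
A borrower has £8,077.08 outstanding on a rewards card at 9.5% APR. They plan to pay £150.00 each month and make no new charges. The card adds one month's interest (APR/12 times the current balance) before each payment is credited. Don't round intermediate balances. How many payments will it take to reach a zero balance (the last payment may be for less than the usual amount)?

Monthly rate r = 9.5%/12 = 0.791667% = 0.00791667.
Recurrence: B ← B·(1+r) − £150.00.
Month 1: interest £63.94; balance after payment £7,991.02.
Month 2: interest £63.26; balance after payment £7,904.29.
Closed form: n = −ln(1 − rB₀/P)/ln(1+r) = −ln(0.57371)/ln(1.00792) ≈ 70.463, so the balance reaches zero during payment 71.

71 payments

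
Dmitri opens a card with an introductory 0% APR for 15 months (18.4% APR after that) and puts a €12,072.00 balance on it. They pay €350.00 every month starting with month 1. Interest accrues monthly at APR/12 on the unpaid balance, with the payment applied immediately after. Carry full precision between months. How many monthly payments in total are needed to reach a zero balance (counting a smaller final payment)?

Promo months 1–15 at r₀ = 0%/12 = 0; months 16+ at r₁ = 18.4%/12 = 0.0153333.
After month 15 (no interest yet): B = €12,072.00 − 15·€350.00 = €6,822.00.
Then at r₁ with €350.00/mo: n₂ = −ln(1 − r₁·B/P)/ln(1+r₁) ≈ 23.33 → 24 more payments.

39 months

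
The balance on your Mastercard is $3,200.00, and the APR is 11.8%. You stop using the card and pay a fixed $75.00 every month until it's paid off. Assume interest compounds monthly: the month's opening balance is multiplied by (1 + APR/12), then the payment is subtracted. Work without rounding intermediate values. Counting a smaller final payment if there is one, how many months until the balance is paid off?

Monthly rate r = 11.8%/12 = 0.983333% = 0.00983333.
Recurrence: B ← B·(1+r) − $75.00.
Month 1: interest $31.47; balance after payment $3,156.47.
Month 2: interest $31.04; balance after payment $3,112.51.
Closed form: n = −ln(1 − rB₀/P)/ln(1+r) = −ln(0.58044)/ln(1.00983) ≈ 55.590, so the balance reaches zero during payment 56.

56 payments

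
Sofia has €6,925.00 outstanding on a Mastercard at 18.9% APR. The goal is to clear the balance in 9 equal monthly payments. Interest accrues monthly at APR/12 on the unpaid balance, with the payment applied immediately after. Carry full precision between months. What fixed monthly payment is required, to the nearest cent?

€831.30

Monthly rate r = 18.9%/12 = 1.575% = 0.01575.
Level-payment amortization: P = B₀·r / (1 − (1+r)^(−n)) = 6925.00·0.01575 / (1 − 1.01575^(−9)).
Denominator 1 − (1+r)^(−9) = 0.131202583.
P = 109.069 / 0.131202583 ≈ 831.30.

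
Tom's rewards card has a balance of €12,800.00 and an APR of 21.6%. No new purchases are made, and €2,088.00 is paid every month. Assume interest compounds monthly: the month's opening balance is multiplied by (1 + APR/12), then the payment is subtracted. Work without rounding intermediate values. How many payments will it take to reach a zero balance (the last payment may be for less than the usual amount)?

Monthly rate r = 21.6%/12 = 1.8% = 0.018.
Recurrence: B ← B·(1+r) − €2,088.00.
Month 1: interest €230.40; balance after payment €10,942.40.
Month 2: interest €196.96; balance after payment €9,051.36.
Closed form: n = −ln(1 − rB₀/P)/ln(1+r) = −ln(0.88966)/ln(1.018) ≈ 6.554, so the balance reaches zero during payment 7.

7 payments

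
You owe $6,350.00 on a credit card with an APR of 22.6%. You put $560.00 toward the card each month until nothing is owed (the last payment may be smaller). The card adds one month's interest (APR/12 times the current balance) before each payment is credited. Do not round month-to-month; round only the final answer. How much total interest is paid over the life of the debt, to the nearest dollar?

$861

Monthly rate r = 22.6%/12 = 1.88333% = 0.0188333.
Payoff takes n = ⌈−ln(1 − rB₀/P)/ln(1+r)⌉ = ⌈12.876⌉ = 13 payments; the last is $490.88.
Total paid = 12·$560.00 + $490.88 = $7,210.88.
Total interest = total paid − principal = $7,210.88 − $6,350.00 = $860.88.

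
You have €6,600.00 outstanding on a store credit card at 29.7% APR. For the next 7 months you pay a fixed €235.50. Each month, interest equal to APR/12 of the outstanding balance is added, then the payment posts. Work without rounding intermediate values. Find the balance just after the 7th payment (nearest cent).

€6,055.86

Monthly rate r = 29.7%/12 = 2.475% = 0.02475.
Each month: B ← B·(1+r) − €235.50.
Month 1: interest €163.35; balance after payment €6,527.85.
Month 2: interest €161.56; balance after payment €6,453.91.
Month 3: interest €159.73; balance after payment €6,378.15.
Month 4: interest €157.86; balance after payment €6,300.51.
Month 5: interest €155.94; balance after payment €6,220.95.
Month 6: interest €153.97; balance after payment €6,139.41.
Month 7: interest €151.95; balance after payment €6,055.86.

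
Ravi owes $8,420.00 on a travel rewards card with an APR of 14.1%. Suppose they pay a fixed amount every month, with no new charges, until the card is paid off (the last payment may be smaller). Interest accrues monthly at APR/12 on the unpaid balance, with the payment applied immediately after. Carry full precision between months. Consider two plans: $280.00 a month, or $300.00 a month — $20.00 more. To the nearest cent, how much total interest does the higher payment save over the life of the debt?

$172.53

Monthly rate r = 14.1%/12 = 1.175% = 0.01175.
At $280.00/mo: n = ⌈−ln(1 − rB₀/P)/ln(1+r)⌉ = 38 payments (last $89.47); total interest = total paid − $8,420.00 = $2,029.47.
At $300.00/mo: 35 payments (last $76.94); total interest $1,856.94.
Interest saved = $2,029.47 − $1,856.94 = $172.53.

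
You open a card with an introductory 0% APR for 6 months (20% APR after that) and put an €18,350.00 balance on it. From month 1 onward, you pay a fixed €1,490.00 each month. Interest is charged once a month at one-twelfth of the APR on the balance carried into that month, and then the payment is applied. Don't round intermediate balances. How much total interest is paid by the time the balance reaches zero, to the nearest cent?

Promo months 1–6 at r₀ = 0%/12 = 0; months 7+ at r₁ = 20%/12 = 0.0166667.
After month 6 (no interest yet): B = €18,350.00 − 6·€1,490.00 = €9,410.00.
Then at r₁ with €1,490.00/mo: n₂ = −ln(1 − r₁·B/P)/ln(1+r₁) ≈ 6.73 → 7 more payments.
Total paid = 12·€1,490.00 + €1,088.05 = €18,968.05; interest = €18,968.05 − €18,350.00 = €618.05.

€618.05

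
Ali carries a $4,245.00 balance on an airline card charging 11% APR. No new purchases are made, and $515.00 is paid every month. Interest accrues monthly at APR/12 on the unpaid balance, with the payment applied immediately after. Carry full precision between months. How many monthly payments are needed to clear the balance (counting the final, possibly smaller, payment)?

9 payments

Monthly rate r = 11%/12 = 0.916667% = 0.00916667.
Recurrence: B ← B·(1+r) − $515.00.
Month 1: interest $38.91; balance after payment $3,768.91.
Month 2: interest $34.55; balance after payment $3,288.46.
Closed form: n = −ln(1 − rB₀/P)/ln(1+r) = −ln(0.92444)/ln(1.00917) ≈ 8.610, so the balance reaches zero during payment 9.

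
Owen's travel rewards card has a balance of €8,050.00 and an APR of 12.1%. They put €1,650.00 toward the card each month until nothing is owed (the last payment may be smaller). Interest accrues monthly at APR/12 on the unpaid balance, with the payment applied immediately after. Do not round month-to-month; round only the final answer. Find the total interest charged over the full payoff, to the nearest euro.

€247

Monthly rate r = 12.1%/12 = 1.00833% = 0.0100833.
Payoff takes n = ⌈−ln(1 − rB₀/P)/ln(1+r)⌉ = ⌈5.028⌉ = 6 payments; the last is €46.53.
Total paid = 5·€1,650.00 + €46.53 = €8,296.53.
Total interest = total paid − principal = €8,296.53 − €8,050.00 = €246.53.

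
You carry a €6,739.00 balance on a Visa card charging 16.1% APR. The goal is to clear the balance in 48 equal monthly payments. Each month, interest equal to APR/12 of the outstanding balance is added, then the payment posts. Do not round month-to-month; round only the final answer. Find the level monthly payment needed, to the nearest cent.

€191.33

Monthly rate r = 16.1%/12 = 1.34167% = 0.0134167.
Level-payment amortization: P = B₀·r / (1 − (1+r)^(−n)) = 6739.00·0.0134167 / (1 − 1.01342^(−48)).
Denominator 1 − (1+r)^(−48) = 0.472558906.
P = 90.4149 / 0.472558906 ≈ 191.33.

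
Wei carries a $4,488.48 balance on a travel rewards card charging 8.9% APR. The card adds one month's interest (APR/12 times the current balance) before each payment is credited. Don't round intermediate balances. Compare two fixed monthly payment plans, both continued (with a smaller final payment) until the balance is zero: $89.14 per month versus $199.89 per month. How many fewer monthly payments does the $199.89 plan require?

Monthly rate r = 8.9%/12 = 0.741667% = 0.00741667.
At $89.14/mo: n = ⌈−ln(1 − rB₀/P)/ln(1+r)⌉ = 64 payments (last $24.25); total interest = total paid − $4,488.48 = $1,151.59.
At $199.89/mo: 25 payments (last $130.71); total interest $439.59.
Payments saved = 64 − 25 = 39.

39 fewer payments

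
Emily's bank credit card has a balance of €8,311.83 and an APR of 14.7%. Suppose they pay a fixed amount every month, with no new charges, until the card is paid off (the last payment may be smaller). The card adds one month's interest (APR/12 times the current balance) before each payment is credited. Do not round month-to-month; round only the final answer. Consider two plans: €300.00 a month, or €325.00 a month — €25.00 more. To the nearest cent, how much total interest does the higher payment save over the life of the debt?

Monthly rate r = 14.7%/12 = 1.225% = 0.01225.
At €300.00/mo: n = ⌈−ln(1 − rB₀/P)/ln(1+r)⌉ = 35 payments (last €15.78); total interest = total paid − €8,311.83 = €1,903.95.
At €325.00/mo: 31 payments (last €282.61); total interest €1,720.78.
Interest saved = €1,903.95 − €1,720.78 = €183.17.

€183.17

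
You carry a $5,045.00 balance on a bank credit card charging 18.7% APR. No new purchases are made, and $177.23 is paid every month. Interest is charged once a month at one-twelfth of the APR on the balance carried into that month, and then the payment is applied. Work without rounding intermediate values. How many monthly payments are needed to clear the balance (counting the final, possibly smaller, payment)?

Monthly rate r = 18.7%/12 = 1.55833% = 0.0155833.
Recurrence: B ← B·(1+r) − $177.23.
Month 1: interest $78.62; balance after payment $4,946.39.
Month 2: interest $77.08; balance after payment $4,846.24.
Closed form: n = −ln(1 − rB₀/P)/ln(1+r) = −ln(0.55641)/ln(1.01558) ≈ 37.913, so the balance reaches zero during payment 38.

38 payments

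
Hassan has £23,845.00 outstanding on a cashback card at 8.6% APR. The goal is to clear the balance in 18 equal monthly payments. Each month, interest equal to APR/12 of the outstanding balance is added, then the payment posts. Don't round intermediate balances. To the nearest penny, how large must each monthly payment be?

£1,416.74

Monthly rate r = 8.6%/12 = 0.716667% = 0.00716667.
Level-payment amortization: P = B₀·r / (1 − (1+r)^(−n)) = 23845.00·0.00716667 / (1 − 1.00717^(−18)).
Denominator 1 − (1+r)^(−18) = 0.120621567.
P = 170.889 / 0.120621567 ≈ 1416.74.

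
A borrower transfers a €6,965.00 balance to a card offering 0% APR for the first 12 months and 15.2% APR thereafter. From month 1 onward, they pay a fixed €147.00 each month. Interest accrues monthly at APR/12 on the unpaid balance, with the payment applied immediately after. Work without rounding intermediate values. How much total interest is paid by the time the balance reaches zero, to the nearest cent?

Promo months 1–12 at r₀ = 0%/12 = 0; months 13+ at r₁ = 15.2%/12 = 0.0126667.
After month 12 (no interest yet): B = €6,965.00 − 12·€147.00 = €5,201.00.
Then at r₁ with €147.00/mo: n₂ = −ln(1 − r₁·B/P)/ln(1+r₁) ≈ 47.23 → 48 more payments.
Total paid = 59·€147.00 + €34.04 = €8,707.04; interest = €8,707.04 − €6,965.00 = €1,742.04.

€1,742.04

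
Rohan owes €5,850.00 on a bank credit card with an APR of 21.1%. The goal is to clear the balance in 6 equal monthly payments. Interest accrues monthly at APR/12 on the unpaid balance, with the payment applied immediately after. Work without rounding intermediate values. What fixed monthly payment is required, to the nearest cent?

Monthly rate r = 21.1%/12 = 1.75833% = 0.0175833.
Level-payment amortization: P = B₀·r / (1 − (1+r)^(−n)) = 5850.00·0.0175833 / (1 − 1.01758^(−6)).
Denominator 1 − (1+r)^(−6) = 0.0993001533.
P = 102.863 / 0.0993001533 ≈ 1035.87.

€1,035.87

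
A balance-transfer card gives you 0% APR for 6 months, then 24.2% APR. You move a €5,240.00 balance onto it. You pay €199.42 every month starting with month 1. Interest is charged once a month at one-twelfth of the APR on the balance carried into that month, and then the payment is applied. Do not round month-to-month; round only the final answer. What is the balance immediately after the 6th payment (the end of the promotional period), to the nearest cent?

€4,043.48

Promo months 1–6 at r₀ = 0%/12 = 0; months 7+ at r₁ = 24.2%/12 = 0.0201667.
After month 6 (no interest yet): B = €5,240.00 − 6·€199.42 = €4,043.48.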